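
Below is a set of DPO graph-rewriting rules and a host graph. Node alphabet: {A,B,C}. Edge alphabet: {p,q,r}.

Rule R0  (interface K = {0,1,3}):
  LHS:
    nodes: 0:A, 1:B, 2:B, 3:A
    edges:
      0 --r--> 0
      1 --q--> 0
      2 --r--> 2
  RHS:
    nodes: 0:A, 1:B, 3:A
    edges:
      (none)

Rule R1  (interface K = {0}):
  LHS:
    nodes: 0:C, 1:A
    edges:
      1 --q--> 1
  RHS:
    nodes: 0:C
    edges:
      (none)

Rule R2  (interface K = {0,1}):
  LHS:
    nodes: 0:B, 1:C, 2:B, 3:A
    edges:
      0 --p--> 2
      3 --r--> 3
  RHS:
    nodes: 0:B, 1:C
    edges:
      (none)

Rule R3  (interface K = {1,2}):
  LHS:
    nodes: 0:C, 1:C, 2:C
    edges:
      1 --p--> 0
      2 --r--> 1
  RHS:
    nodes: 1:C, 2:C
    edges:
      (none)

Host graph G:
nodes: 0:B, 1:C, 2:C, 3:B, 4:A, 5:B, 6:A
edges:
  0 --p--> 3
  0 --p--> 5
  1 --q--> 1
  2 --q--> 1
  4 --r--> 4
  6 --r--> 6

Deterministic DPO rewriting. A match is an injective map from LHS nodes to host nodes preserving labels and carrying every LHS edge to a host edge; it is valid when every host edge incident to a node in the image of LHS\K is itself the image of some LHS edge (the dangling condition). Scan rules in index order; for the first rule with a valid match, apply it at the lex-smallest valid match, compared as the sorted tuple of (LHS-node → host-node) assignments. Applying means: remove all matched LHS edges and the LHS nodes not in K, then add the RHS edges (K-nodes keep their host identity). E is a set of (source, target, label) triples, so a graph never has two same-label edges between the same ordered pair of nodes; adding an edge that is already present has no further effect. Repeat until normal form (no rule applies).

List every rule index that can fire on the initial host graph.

R0: no valid match — LHS pattern not found
R1: no valid match — LHS pattern not found
R2: 8 valid matches — {0↦0, 1↦1, 2↦3, 3↦4}, {0↦0, 1↦1, 2↦3, 3↦6}, {0↦0, 1↦1, 2↦5, 3↦4} (+5 more)
R3: no valid match — LHS pattern not found

Answer: [R2]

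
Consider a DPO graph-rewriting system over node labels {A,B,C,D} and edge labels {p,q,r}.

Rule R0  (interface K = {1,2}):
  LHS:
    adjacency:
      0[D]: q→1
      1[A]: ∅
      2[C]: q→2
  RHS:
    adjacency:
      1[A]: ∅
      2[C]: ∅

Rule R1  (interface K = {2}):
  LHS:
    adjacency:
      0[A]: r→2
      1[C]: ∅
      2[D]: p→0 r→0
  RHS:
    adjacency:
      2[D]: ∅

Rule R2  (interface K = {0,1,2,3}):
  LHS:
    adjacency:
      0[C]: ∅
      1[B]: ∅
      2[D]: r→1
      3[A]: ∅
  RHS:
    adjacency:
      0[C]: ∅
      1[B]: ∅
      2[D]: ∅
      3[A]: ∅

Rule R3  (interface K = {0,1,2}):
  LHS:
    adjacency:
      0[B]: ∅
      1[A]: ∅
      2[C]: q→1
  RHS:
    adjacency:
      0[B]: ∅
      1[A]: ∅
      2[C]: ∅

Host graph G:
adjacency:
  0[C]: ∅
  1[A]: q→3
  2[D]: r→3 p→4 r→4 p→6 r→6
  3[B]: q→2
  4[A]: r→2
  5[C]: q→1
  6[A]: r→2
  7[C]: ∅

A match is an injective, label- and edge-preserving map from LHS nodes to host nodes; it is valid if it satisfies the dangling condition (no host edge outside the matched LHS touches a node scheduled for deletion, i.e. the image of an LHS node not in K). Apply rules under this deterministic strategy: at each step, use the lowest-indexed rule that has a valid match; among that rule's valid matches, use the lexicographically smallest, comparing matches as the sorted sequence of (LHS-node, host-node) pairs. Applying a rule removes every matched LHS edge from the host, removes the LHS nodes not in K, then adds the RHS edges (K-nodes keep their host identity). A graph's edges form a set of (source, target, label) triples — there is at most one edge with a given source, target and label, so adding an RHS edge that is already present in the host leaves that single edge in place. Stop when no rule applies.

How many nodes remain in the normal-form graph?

start.  V:8 E:10  edges: 1-q->3 2-r->3 2-p->4 2-r->4 2-p->6 2-r->6 3-q->2 4-r->2 5-q->1 6-r->2
1. fire R1 via {0↦4, 1↦0, 2↦2}  →  V:6 E:7  edges: 1-q->3 2-r->3 2-p->6 2-r->6 3-q->2 5-q->1 6-r->2
2. fire R1 via {0↦6, 1↦7, 2↦2}  →  V:4 E:4  edges: 1-q->3 2-r->3 3-q->2 5-q->1
3. fire R2 via {0↦5, 1↦3, 2↦2, 3↦1}  →  V:4 E:3  edges: 1-q->3 3-q->2 5-q->1
4. fire R3 via {0↦3, 1↦1, 2↦5}  →  V:4 E:2  edges: 1-q->3 3-q->2
final graph: no rule applies after step 4
NF nodes: {1:A, 2:D, 3:B, 5:C}

Answer: 4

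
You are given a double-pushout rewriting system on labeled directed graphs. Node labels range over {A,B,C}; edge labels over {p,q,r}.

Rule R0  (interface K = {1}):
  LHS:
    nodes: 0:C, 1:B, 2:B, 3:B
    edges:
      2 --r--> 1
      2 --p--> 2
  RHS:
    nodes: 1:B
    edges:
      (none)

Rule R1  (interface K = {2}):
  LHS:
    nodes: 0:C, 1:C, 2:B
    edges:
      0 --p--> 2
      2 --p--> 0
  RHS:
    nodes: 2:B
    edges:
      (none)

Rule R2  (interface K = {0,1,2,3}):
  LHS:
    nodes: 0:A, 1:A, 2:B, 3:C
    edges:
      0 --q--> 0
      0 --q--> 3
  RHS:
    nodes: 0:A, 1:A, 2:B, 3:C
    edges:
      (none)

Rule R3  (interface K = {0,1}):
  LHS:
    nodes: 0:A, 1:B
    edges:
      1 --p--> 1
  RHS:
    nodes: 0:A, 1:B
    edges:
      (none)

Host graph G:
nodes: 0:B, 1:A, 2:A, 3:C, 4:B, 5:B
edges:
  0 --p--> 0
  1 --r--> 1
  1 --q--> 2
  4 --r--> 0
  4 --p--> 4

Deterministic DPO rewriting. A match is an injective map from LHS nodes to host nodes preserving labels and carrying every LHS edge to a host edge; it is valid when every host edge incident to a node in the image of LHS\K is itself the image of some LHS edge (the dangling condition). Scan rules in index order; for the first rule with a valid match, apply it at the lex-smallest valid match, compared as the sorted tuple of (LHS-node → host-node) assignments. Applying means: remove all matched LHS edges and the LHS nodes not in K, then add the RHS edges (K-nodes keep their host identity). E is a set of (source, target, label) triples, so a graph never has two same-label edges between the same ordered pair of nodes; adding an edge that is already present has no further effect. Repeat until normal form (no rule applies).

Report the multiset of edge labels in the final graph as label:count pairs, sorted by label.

Answer: q:1 r:1

Rewrite trace:
initial: |V|=6 |E|=5  E = 0-p->0 1-r->1 1-q->2 4-r->0 4-p->4
step 1: apply R0 at {0↦3, 1↦0, 2↦4, 3↦5}  → |V|=3 |E|=3  E = 0-p->0 1-r->1 1-q->2
step 2: apply R3 at {0↦1, 1↦0}  → |V|=3 |E|=2  E = 1-r->1 1-q->2
normal form: no rule applies after step 2
NF edges: [(1, 1, 'r'), (1, 2, 'q')]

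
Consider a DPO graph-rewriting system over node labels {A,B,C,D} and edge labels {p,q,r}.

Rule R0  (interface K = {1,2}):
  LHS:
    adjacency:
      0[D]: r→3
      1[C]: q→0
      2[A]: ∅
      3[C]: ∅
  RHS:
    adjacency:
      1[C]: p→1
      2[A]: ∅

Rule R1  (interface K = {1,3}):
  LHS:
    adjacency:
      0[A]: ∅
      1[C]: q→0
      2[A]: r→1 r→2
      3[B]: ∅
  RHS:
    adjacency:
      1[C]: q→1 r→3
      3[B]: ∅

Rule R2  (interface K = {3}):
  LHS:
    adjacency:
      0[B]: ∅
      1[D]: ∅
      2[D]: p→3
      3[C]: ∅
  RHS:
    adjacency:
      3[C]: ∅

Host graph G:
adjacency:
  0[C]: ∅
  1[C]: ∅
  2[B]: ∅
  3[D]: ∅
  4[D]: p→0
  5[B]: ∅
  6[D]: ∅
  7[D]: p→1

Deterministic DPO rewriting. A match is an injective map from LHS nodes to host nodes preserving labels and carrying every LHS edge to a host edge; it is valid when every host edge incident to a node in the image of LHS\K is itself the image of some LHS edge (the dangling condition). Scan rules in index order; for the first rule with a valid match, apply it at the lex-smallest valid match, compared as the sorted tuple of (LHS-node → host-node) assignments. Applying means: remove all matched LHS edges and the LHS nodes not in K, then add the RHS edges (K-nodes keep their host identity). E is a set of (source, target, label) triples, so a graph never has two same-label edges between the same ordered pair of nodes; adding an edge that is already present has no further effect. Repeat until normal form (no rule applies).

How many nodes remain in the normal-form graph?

Answer: 2

Derivation:
[0] host  ⇒  8 nodes, 2 edges  {4-p->0 7-p->1}
[1] R2 @ {0↦2, 1↦3, 2↦4, 3↦0}  ⇒  5 nodes, 1 edges  {7-p->1}
[2] R2 @ {0↦5, 1↦6, 2↦7, 3↦1}  ⇒  2 nodes, 0 edges  {∅}
halt: no rule applies after step 2
NF nodes: {0:C, 1:C}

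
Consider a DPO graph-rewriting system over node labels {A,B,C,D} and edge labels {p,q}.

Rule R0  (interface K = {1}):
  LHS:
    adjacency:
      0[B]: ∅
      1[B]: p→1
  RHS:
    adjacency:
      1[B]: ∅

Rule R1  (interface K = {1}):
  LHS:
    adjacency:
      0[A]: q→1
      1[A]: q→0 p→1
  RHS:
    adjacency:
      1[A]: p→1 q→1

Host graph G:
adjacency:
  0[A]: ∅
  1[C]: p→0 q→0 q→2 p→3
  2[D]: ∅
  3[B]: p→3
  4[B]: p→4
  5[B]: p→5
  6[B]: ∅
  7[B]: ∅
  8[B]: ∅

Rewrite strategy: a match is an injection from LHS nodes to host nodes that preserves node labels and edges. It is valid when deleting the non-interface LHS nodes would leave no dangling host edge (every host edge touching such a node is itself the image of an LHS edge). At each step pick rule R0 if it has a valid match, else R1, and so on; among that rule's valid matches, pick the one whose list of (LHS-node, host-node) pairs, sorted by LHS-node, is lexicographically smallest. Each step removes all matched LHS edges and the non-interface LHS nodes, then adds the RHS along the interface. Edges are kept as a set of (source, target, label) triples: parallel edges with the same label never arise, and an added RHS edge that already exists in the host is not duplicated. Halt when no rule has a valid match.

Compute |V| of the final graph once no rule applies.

Answer: 6

Derivation:
start.  V:9 E:7  edges: 1-p->0 1-q->0 1-q->2 1-p->3 3-p->3 4-p->4 5-p->5
1. fire R0 via {0↦6, 1↦3}  →  V:8 E:6  edges: 1-p->0 1-q->0 1-q->2 1-p->3 4-p->4 5-p->5
2. fire R0 via {0↦7, 1↦4}  →  V:7 E:5  edges: 1-p->0 1-q->0 1-q->2 1-p->3 5-p->5
3. fire R0 via {0↦4, 1↦5}  →  V:6 E:4  edges: 1-p->0 1-q->0 1-q->2 1-p->3
normal form: no rule applies after step 3
NF nodes: {0:A, 1:C, 2:D, 3:B, 5:B, 8:B}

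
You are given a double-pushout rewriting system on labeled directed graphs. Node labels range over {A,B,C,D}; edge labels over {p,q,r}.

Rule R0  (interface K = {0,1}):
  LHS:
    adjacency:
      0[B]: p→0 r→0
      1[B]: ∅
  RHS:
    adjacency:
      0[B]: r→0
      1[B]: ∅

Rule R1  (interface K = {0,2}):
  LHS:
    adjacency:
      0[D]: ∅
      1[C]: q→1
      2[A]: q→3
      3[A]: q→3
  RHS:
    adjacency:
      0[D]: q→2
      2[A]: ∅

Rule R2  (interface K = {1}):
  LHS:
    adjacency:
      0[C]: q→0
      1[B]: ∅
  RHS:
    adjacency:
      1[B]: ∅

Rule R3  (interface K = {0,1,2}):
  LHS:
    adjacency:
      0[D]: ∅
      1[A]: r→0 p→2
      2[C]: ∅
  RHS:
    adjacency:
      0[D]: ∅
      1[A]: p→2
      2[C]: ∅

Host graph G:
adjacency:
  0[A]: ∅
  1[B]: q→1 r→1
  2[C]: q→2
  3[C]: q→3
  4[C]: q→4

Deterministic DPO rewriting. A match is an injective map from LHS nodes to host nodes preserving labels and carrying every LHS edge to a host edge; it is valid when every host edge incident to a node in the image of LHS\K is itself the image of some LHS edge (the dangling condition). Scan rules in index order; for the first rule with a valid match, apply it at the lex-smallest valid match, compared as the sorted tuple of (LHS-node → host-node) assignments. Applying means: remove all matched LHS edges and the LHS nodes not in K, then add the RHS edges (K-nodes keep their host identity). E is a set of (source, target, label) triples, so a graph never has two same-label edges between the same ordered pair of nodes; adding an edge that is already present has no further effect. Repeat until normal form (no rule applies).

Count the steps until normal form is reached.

Answer: 3

Rewrite trace:
initial: |V|=5 |E|=5  E = 1-q->1 1-r->1 2-q->2 3-q->3 4-q->4
step 1: apply R2 at {0↦2, 1↦1}  → |V|=4 |E|=4  E = 1-q->1 1-r->1 3-q->3 4-q->4
step 2: apply R2 at {0↦3, 1↦1}  → |V|=3 |E|=3  E = 1-q->1 1-r->1 4-q->4
step 3: apply R2 at {0↦4, 1↦1}  → |V|=2 |E|=2  E = 1-q->1 1-r->1
final graph: no rule applies after step 3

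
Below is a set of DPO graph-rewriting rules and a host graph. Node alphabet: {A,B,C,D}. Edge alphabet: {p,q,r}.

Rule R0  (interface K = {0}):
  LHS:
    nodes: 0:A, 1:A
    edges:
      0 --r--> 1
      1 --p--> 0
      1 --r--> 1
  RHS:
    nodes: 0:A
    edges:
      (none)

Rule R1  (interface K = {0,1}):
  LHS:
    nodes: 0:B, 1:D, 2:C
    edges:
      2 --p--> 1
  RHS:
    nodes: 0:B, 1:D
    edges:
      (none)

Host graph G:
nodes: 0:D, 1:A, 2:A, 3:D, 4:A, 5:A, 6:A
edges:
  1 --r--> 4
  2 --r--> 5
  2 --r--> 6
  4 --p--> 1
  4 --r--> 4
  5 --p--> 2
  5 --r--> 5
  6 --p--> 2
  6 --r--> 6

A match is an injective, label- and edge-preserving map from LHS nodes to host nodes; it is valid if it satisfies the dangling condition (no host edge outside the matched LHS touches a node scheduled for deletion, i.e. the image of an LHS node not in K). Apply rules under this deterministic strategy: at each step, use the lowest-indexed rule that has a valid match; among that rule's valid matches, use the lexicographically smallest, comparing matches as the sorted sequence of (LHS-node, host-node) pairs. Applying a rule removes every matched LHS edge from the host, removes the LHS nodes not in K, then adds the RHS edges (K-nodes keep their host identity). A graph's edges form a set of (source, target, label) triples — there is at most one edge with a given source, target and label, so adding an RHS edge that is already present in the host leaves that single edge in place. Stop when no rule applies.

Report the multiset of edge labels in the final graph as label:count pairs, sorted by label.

Answer: (no edges)

Steps:
start.  V:7 E:9  edges: 1-r->4 2-r->5 2-r->6 4-p->1 4-r->4 5-p->2 5-r->5 6-p->2 6-r->6
1. fire R0 via {0↦1, 1↦4}  →  V:6 E:6  edges: 2-r->5 2-r->6 5-p->2 5-r->5 6-p->2 6-r->6
2. fire R0 via {0↦2, 1↦5}  →  V:5 E:3  edges: 2-r->6 6-p->2 6-r->6
3. fire R0 via {0↦2, 1↦6}  →  V:4 E:0  edges: ∅
halt: no rule applies after step 3
NF edges: []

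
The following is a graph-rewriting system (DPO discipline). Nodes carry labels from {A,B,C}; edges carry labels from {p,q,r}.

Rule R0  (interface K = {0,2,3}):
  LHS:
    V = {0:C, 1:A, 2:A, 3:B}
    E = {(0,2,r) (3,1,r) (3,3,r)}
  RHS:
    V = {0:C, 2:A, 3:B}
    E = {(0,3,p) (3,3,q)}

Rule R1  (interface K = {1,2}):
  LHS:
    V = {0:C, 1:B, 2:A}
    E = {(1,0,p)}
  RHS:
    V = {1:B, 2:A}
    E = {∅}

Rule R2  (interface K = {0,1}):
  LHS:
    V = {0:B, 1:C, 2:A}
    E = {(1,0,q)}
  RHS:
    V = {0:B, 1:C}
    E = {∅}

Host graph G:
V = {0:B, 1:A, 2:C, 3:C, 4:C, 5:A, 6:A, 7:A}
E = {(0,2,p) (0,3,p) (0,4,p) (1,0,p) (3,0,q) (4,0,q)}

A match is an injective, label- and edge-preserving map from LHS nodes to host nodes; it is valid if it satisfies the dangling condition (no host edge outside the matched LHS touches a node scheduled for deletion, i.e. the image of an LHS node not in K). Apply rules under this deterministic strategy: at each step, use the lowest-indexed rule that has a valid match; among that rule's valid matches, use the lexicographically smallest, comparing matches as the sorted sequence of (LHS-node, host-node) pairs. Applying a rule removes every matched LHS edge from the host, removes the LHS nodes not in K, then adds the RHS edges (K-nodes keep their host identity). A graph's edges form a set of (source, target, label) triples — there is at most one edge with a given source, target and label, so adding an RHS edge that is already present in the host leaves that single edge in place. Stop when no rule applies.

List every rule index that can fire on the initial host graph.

R0: no valid match — LHS pattern not found
R1: 4 valid matches — {0↦2, 1↦0, 2↦1}, {0↦2, 1↦0, 2↦5}, {0↦2, 1↦0, 2↦6} (+1 more)
R2: 6 valid matches — {0↦0, 1↦3, 2↦5}, {0↦0, 1↦3, 2↦6}, {0↦0, 1↦3, 2↦7} (+3 more)

Answer: [R1,R2]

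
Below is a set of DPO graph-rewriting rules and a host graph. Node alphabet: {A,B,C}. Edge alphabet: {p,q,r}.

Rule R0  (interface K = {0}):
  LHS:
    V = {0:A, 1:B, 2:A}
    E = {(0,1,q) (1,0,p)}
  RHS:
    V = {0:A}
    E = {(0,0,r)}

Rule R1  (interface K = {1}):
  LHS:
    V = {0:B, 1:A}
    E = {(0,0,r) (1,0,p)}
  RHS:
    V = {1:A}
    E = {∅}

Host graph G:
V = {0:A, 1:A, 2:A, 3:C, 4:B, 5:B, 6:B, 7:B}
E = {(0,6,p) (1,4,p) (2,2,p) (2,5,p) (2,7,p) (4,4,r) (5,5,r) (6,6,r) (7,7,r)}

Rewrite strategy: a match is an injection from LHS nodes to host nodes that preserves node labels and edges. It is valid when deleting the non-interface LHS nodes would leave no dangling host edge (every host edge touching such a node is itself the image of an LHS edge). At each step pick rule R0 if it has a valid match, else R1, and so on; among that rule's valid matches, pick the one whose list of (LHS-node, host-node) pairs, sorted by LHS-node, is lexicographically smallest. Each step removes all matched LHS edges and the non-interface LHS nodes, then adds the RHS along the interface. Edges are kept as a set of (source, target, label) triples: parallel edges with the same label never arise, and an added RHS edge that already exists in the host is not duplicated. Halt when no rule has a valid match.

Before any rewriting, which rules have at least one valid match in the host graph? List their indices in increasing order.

Answer: [R1]

Derivation:
R0: no valid match — LHS pattern not found
R1: 4 valid matches — {0↦4, 1↦1}, {0↦5, 1↦2}, {0↦6, 1↦0} (+1 more)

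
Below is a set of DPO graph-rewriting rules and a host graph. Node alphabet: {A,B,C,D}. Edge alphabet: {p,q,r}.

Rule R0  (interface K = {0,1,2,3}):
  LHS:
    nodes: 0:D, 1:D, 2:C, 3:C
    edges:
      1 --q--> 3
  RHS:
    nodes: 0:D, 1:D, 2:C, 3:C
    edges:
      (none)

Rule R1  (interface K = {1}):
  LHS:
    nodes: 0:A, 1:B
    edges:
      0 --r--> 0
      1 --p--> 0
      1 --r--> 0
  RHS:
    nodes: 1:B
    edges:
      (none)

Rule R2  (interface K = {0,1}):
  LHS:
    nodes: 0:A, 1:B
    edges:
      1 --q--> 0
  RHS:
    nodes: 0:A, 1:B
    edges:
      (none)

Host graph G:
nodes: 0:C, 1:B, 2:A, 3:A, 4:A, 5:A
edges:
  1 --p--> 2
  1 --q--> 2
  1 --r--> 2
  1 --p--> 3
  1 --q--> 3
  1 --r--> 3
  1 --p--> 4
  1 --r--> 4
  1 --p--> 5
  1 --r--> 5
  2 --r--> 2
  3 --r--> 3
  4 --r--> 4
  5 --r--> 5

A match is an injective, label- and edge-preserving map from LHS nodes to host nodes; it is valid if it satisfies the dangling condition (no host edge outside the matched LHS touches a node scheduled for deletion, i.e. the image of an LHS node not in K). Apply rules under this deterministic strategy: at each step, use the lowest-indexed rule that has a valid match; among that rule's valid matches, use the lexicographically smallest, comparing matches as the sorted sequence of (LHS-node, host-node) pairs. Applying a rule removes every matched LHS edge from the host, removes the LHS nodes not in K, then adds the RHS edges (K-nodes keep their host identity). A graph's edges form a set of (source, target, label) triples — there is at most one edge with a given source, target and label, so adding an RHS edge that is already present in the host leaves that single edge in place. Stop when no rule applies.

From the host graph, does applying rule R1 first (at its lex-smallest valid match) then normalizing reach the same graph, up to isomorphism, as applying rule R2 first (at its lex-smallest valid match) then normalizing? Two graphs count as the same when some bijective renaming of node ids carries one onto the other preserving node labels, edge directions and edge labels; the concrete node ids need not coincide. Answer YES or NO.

branch R1-first: apply at {0↦4, 1↦1} → |E|=11, then 5 more step(s) → NF |V|=2 |E|=0 V={0:C, 1:B} E=∅
branch R2-first: apply at {0↦2, 1↦1} → |E|=13, then 5 more step(s) → NF |V|=2 |E|=0 V={0:C, 1:B} E=∅
graphs isomorphic (equal up to label-preserving node renaming)

Answer: YES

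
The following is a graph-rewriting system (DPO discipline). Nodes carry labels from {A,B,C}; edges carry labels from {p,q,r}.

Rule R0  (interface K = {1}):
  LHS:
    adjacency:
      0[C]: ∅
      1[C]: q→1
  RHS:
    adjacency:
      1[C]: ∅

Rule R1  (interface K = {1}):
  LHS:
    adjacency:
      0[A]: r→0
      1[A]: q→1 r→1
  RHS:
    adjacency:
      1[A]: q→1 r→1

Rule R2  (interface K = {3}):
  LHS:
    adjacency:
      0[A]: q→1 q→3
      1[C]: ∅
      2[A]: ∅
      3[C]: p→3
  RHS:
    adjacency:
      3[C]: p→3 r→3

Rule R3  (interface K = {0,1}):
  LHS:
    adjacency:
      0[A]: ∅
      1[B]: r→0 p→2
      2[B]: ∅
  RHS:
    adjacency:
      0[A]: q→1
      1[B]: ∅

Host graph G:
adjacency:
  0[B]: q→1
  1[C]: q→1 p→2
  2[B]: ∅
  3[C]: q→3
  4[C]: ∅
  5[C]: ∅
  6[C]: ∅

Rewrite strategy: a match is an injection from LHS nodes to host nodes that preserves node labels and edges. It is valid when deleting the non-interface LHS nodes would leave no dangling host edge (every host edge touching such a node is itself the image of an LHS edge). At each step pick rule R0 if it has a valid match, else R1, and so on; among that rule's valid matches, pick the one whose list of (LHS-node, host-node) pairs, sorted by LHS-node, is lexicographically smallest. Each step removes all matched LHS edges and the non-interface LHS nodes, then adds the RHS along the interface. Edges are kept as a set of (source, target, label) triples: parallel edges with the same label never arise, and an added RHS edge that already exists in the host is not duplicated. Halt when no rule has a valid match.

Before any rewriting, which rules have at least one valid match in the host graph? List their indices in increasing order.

R0: 6 valid matches — {0↦4, 1↦1}, {0↦4, 1↦3}, {0↦5, 1↦1} (+3 more)
R1: no valid match — LHS pattern not found
R2: no valid match — LHS pattern not found
R3: no valid match — LHS pattern not found

Answer: [R0]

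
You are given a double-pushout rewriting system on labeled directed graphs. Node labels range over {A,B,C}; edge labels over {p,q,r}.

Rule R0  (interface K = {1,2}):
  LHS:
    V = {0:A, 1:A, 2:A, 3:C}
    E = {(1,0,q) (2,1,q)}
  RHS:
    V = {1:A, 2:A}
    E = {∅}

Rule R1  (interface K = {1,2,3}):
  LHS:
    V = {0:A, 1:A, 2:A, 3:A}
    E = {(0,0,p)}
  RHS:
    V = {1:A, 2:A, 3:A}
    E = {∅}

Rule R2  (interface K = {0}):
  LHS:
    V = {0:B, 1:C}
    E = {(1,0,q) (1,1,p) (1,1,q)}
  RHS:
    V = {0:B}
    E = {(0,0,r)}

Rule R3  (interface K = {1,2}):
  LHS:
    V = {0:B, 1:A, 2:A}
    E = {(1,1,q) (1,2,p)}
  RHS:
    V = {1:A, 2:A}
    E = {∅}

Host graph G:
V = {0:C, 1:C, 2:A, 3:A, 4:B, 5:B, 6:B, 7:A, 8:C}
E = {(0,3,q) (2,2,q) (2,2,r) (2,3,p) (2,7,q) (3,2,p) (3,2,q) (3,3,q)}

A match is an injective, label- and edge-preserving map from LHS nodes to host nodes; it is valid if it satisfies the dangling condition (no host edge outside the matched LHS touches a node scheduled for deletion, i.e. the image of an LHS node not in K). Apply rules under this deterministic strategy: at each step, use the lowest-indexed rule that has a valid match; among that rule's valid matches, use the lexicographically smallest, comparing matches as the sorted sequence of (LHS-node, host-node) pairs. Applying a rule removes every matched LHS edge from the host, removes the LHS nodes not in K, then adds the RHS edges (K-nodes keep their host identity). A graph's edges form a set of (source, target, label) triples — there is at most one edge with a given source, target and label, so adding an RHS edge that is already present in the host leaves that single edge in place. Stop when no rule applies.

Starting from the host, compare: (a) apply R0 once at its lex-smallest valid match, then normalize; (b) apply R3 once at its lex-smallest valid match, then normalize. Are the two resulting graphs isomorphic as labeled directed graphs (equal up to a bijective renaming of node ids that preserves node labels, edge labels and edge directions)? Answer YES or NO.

branch R0-first: apply at {0↦7, 1↦2, 2↦3, 3↦1} → |E|=6, then 2 more step(s) → NF |V|=5 |E|=2 V={0:C, 2:A, 3:A, 6:B, 8:C} E=0-q->3 2-r->2
branch R3-first: apply at {0↦4, 1↦2, 2↦3} → |E|=6, then 2 more step(s) → NF |V|=5 |E|=2 V={0:C, 2:A, 3:A, 6:B, 8:C} E=0-q->3 2-r->2
graphs isomorphic (equal up to label-preserving node renaming)

Answer: YES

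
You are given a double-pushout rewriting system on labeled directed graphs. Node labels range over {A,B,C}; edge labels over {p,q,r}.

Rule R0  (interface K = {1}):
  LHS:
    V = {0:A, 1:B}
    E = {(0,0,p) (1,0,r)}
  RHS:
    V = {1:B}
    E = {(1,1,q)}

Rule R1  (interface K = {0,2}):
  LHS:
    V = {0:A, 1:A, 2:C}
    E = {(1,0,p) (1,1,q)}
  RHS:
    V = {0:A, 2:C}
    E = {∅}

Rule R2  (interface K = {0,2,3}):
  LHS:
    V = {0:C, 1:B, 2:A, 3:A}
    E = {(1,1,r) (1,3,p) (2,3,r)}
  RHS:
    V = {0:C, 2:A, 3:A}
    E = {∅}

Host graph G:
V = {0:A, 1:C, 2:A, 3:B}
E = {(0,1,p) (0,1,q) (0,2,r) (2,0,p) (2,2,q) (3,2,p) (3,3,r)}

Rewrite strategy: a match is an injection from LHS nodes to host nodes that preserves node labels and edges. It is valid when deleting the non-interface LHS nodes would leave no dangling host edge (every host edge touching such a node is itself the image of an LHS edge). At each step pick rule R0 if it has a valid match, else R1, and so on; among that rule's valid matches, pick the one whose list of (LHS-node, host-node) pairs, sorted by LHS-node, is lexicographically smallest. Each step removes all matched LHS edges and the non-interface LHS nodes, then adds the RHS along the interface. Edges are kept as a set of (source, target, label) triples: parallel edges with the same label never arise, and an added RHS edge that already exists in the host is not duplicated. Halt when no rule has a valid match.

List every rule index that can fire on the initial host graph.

R0: no valid match — LHS pattern not found
R1: no valid match — 1 raw match, all fail dangling condition
R2: 1 valid match — {0↦1, 1↦3, 2↦0, 3↦2}

Answer: [R2]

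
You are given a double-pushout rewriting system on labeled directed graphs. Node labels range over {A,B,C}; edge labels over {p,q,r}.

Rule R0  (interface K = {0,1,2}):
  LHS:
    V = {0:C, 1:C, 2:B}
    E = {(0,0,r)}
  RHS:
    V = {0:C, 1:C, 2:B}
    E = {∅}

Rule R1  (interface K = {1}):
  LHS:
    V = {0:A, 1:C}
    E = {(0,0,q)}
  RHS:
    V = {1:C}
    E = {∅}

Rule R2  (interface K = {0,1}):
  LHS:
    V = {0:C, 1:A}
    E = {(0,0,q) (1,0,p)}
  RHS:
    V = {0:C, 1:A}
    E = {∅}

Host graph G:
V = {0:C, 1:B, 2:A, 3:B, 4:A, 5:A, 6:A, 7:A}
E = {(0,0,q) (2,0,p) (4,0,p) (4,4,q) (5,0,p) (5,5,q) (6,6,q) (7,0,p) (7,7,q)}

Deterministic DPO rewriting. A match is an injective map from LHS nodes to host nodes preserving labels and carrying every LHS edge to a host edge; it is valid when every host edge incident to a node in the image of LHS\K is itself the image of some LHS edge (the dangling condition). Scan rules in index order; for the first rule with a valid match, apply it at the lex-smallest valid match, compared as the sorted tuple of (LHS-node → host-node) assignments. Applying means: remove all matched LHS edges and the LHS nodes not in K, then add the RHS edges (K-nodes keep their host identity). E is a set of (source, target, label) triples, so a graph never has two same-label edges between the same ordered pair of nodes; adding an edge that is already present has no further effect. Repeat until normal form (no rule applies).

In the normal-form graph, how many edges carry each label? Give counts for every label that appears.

Answer: p:3 q:3

Derivation:
start.  V:8 E:9  edges: 0-q->0 2-p->0 4-p->0 4-q->4 5-p->0 5-q->5 6-q->6 7-p->0 7-q->7
1. fire R1 via {0↦6, 1↦0}  →  V:7 E:8  edges: 0-q->0 2-p->0 4-p->0 4-q->4 5-p->0 5-q->5 7-p->0 7-q->7
2. fire R2 via {0↦0, 1↦2}  →  V:7 E:6  edges: 4-p->0 4-q->4 5-p->0 5-q->5 7-p->0 7-q->7
halt: no rule applies after step 2
NF edges: [(4, 0, 'p'), (4, 4, 'q'), (5, 0, 'p'), (5, 5, 'q'), (7, 0, 'p'), (7, 7, 'q')]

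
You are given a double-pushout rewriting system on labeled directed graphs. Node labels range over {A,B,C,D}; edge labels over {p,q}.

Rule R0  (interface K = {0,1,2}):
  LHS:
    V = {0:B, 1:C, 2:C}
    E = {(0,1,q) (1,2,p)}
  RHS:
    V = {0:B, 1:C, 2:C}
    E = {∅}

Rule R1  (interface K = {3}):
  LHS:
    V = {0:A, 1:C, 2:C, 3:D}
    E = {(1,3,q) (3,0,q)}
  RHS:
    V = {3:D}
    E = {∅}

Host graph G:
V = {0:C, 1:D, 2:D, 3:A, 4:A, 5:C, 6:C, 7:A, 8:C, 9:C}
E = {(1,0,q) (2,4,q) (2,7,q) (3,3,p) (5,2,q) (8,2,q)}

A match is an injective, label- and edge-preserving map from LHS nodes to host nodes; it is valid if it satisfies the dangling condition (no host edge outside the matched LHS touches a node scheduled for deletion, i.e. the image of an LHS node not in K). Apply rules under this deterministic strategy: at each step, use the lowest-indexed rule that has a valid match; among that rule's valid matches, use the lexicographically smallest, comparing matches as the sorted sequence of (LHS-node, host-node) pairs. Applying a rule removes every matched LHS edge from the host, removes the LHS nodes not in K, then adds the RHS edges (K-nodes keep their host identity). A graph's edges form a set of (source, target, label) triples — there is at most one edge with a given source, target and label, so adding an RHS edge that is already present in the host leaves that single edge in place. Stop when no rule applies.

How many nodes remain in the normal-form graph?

[0] host  ⇒  10 nodes, 6 edges  {1-q->0 2-q->4 2-q->7 3-p->3 5-q->2 8-q->2}
[1] R1 @ {0↦4, 1↦5, 2↦6, 3↦2}  ⇒  7 nodes, 4 edges  {1-q->0 2-q->7 3-p->3 8-q->2}
[2] R1 @ {0↦7, 1↦8, 2↦9, 3↦2}  ⇒  4 nodes, 2 edges  {1-q->0 3-p->3}
final graph: no rule applies after step 2
NF nodes: {0:C, 1:D, 2:D, 3:A}

Answer: 4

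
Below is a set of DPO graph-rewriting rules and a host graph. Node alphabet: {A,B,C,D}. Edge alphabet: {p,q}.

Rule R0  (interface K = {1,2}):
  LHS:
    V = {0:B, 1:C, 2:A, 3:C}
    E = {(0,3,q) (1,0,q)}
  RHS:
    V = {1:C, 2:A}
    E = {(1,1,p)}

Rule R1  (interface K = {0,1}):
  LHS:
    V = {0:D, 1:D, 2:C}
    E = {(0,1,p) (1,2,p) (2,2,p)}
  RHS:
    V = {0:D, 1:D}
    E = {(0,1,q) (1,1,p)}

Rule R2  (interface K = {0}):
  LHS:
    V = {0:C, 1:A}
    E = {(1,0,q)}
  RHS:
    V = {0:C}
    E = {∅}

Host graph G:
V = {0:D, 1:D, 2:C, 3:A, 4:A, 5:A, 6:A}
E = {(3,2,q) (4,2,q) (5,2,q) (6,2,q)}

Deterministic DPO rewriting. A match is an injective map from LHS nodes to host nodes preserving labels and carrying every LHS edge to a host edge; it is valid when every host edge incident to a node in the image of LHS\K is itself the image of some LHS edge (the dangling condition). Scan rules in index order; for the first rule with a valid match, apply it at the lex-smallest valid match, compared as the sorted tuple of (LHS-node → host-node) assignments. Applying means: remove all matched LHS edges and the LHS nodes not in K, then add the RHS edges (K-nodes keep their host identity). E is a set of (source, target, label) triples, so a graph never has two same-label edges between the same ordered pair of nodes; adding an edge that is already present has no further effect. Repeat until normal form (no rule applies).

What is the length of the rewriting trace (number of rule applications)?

Answer: 4

Steps:
initial: |V|=7 |E|=4  E = 3-q->2 4-q->2 5-q->2 6-q->2
step 1: apply R2 at {0↦2, 1↦3}  → |V|=6 |E|=3  E = 4-q->2 5-q->2 6-q->2
step 2: apply R2 at {0↦2, 1↦4}  → |V|=5 |E|=2  E = 5-q->2 6-q->2
step 3: apply R2 at {0↦2, 1↦5}  → |V|=4 |E|=1  E = 6-q->2
step 4: apply R2 at {0↦2, 1↦6}  → |V|=3 |E|=0  E = ∅
halt: no rule applies after step 4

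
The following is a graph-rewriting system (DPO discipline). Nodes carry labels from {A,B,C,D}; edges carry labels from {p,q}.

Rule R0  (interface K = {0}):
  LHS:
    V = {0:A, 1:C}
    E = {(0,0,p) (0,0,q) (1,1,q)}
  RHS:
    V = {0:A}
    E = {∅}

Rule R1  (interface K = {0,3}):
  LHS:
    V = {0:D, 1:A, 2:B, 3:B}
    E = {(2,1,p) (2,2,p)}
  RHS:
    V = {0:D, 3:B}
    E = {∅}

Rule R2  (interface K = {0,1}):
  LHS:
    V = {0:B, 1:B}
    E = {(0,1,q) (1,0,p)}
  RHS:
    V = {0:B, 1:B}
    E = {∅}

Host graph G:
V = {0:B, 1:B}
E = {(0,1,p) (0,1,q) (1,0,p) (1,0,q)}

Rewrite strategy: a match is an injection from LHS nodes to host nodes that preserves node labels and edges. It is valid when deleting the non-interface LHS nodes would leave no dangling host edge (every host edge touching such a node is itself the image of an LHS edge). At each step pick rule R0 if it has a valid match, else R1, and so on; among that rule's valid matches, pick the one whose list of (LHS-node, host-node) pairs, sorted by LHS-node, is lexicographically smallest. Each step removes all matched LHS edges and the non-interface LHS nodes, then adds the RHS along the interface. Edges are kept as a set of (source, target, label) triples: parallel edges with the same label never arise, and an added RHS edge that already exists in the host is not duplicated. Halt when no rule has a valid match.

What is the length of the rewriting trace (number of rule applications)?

start.  V:2 E:4  edges: 0-p->1 0-q->1 1-p->0 1-q->0
1. fire R2 via {0↦0, 1↦1}  →  V:2 E:2  edges: 0-p->1 1-q->0
2. fire R2 via {0↦1, 1↦0}  →  V:2 E:0  edges: ∅
halt: no rule applies after step 2

Answer: 2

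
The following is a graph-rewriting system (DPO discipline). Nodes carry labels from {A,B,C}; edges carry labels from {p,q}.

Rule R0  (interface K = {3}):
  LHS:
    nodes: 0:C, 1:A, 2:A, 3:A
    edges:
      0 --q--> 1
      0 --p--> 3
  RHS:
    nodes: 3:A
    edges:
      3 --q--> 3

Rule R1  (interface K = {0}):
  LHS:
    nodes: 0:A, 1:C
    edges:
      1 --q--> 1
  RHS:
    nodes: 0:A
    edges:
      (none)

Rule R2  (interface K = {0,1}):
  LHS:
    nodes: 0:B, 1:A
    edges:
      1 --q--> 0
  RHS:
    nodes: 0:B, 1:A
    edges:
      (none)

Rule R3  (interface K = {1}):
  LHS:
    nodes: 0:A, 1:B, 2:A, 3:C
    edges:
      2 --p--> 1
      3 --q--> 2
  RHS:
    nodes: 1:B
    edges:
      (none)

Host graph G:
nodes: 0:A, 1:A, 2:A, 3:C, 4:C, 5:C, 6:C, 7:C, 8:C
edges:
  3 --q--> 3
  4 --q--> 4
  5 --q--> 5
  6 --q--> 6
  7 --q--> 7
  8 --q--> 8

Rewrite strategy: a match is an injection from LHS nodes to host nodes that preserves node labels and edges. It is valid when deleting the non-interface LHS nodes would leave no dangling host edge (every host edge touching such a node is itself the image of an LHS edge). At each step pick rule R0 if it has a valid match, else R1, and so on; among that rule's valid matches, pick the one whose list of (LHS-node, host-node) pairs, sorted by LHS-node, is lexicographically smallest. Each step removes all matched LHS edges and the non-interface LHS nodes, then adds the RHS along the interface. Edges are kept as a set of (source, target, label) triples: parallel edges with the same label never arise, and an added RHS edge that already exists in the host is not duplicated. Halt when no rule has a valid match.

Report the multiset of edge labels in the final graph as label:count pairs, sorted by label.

Answer: (no edges)

Rewrite trace:
start.  V:9 E:6  edges: 3-q->3 4-q->4 5-q->5 6-q->6 7-q->7 8-q->8
1. fire R1 via {0↦0, 1↦3}  →  V:8 E:5  edges: 4-q->4 5-q->5 6-q->6 7-q->7 8-q->8
2. fire R1 via {0↦0, 1↦4}  →  V:7 E:4  edges: 5-q->5 6-q->6 7-q->7 8-q->8
3. fire R1 via {0↦0, 1↦5}  →  V:6 E:3  edges: 6-q->6 7-q->7 8-q->8
4. fire R1 via {0↦0, 1↦6}  →  V:5 E:2  edges: 7-q->7 8-q->8
5. fire R1 via {0↦0, 1↦7}  →  V:4 E:1  edges: 8-q->8
6. fire R1 via {0↦0, 1↦8}  →  V:3 E:0  edges: ∅
halt: no rule applies after step 6
NF edges: []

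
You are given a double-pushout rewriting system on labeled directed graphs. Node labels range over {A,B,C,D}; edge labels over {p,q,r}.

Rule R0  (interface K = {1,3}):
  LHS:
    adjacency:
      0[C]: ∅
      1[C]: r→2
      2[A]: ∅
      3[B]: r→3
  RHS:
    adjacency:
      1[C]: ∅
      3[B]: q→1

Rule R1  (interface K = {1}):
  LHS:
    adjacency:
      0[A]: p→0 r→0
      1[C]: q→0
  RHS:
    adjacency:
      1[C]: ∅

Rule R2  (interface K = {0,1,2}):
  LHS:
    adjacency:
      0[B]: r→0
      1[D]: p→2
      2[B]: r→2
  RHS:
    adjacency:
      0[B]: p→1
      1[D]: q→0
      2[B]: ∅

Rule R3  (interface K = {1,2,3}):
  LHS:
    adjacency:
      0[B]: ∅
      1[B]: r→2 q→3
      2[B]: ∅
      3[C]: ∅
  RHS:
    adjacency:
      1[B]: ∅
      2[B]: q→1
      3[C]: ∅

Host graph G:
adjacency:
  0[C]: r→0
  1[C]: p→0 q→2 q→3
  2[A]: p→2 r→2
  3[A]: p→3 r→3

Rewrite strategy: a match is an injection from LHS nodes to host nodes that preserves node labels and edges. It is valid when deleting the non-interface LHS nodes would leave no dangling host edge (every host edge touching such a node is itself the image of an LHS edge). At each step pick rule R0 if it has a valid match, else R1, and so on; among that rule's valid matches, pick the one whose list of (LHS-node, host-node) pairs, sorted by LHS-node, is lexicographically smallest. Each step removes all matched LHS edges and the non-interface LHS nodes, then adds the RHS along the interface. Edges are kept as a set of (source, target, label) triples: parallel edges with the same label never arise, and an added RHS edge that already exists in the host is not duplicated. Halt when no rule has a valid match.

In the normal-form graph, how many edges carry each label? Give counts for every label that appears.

Answer: p:1 r:1

Derivation:
[0] host  ⇒  4 nodes, 8 edges  {0-r->0 1-p->0 1-q->2 1-q->3 2-p->2 2-r->2 3-p->3 3-r->3}
[1] R1 @ {0↦2, 1↦1}  ⇒  3 nodes, 5 edges  {0-r->0 1-p->0 1-q->3 3-p->3 3-r->3}
[2] R1 @ {0↦3, 1↦1}  ⇒  2 nodes, 2 edges  {0-r->0 1-p->0}
halt: no rule applies after step 2
NF edges: [(0, 0, 'r'), (1, 0, 'p')]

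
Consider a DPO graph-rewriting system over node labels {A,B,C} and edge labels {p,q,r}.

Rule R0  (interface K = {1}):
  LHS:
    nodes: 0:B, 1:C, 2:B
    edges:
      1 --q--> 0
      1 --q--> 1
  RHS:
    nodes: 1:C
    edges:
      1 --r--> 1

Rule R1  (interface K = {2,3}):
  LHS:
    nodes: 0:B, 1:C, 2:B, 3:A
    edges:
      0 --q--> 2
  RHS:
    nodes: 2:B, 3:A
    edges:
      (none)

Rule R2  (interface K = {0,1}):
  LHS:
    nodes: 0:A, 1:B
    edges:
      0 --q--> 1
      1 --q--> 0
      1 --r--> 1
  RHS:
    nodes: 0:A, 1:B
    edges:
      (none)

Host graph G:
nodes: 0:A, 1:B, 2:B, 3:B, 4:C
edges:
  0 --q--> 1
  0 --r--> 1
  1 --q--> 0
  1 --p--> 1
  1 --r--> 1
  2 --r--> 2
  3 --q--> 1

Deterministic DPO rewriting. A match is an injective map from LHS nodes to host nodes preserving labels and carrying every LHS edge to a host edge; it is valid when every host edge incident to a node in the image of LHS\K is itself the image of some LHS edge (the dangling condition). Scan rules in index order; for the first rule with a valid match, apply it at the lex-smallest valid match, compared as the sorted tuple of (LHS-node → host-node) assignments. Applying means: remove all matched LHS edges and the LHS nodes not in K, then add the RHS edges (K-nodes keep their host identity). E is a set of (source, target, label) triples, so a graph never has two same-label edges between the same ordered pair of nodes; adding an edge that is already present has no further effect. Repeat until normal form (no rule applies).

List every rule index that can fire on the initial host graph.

R0: no valid match — LHS pattern not found
R1: 1 valid match — {0↦3, 1↦4, 2↦1, 3↦0}
R2: 1 valid match — {0↦0, 1↦1}

Answer: [R1,R2]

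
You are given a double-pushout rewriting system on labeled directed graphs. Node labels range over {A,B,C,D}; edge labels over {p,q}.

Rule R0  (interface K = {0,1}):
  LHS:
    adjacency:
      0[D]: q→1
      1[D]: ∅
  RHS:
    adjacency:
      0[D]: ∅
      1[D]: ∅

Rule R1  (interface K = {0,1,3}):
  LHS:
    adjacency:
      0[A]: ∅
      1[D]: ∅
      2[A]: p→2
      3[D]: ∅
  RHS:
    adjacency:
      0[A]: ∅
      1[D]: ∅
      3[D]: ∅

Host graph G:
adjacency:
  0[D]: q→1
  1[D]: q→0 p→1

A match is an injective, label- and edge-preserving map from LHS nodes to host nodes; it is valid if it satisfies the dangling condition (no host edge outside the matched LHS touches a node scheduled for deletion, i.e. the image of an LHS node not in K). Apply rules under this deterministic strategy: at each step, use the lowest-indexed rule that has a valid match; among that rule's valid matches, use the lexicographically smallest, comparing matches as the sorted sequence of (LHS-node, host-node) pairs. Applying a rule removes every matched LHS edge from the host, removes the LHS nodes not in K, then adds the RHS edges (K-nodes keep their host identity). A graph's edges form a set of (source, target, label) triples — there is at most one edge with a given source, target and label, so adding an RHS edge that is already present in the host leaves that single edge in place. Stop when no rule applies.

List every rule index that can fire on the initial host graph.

Answer: [R0]

Rewrite trace:
R0: 2 valid matches — {0↦0, 1↦1}, {0↦1, 1↦0}
R1: no valid match — LHS pattern not found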